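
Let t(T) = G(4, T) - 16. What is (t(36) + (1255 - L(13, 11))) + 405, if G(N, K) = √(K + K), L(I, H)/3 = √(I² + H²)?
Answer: 1644 - 3*√290 + 6*√2 ≈ 1601.4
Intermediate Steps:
L(I, H) = 3*√(H² + I²) (L(I, H) = 3*√(I² + H²) = 3*√(H² + I²))
G(N, K) = √2*√K (G(N, K) = √(2*K) = √2*√K)
t(T) = -16 + √2*√T (t(T) = √2*√T - 16 = -16 + √2*√T)
(t(36) + (1255 - L(13, 11))) + 405 = ((-16 + √2*√36) + (1255 - 3*√(11² + 13²))) + 405 = ((-16 + √2*6) + (1255 - 3*√(121 + 169))) + 405 = ((-16 + 6*√2) + (1255 - 3*√290)) + 405 = (1239 - 3*√290 + 6*√2) + 405 = 1644 - 3*√290 + 6*√2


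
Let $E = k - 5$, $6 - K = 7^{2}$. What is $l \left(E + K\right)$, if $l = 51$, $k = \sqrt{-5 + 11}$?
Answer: $-2448 + 51 \sqrt{6} \approx -2323.1$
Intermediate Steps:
$k = \sqrt{6} \approx 2.4495$
$K = -43$ ($K = 6 - 7^{2} = 6 - 49 = -43$)
$E = -5 + \sqrt{6}$ ($E = \sqrt{6} - 5 = -5 + \sqrt{6} \approx -2.5505$)
$l \left(E + K\right) = 51 \left(\left(-5 + \sqrt{6}\right) - 43\right) = 51 \left(-48 + \sqrt{6}\right) = -2448 + 51 \sqrt{6}$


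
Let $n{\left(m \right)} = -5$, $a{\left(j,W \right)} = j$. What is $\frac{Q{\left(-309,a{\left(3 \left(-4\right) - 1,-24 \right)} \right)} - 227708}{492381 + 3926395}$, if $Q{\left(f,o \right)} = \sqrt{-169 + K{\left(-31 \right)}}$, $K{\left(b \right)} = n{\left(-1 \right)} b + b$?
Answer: $- \frac{56927}{1104694} + \frac{3 i \sqrt{5}}{4418776} \approx -0.051532 + 1.5181 \cdot 10^{-6} i$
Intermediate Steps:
$K{\left(b \right)} = - 4 b$ ($K{\left(b \right)} = - 5 b + b = - 4 b$)
$Q{\left(f,o \right)} = 3 i \sqrt{5}$ ($Q{\left(f,o \right)} = \sqrt{-169 - -124} = \sqrt{-169 + 124} = \sqrt{-45} = 3 i \sqrt{5}$)
$\frac{Q{\left(-309,a{\left(3 \left(-4\right) - 1,-24 \right)} \right)} - 227708}{492381 + 3926395} = \frac{3 i \sqrt{5} - 227708}{492381 + 3926395} = \frac{-227708 + 3 i \sqrt{5}}{4418776} = \left(-227708 + 3 i \sqrt{5}\right) \frac{1}{4418776} = - \frac{56927}{1104694} + \frac{3 i \sqrt{5}}{4418776}$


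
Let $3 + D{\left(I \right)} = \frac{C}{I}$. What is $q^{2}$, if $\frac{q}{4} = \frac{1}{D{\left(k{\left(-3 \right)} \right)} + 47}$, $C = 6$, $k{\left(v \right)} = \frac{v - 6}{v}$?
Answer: $\frac{4}{529} \approx 0.0075614$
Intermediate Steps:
$k{\left(v \right)} = \frac{-6 + v}{v}$ ($k{\left(v \right)} = \frac{v - 6}{v} = \frac{-6 + v}{v}$)
$D{\left(I \right)} = -3 + \frac{6}{I}$
$q = \frac{2}{23}$ ($q = \frac{4}{\left(-3 + \frac{6}{\frac{1}{-3} \left(-6 - 3\right)}\right) + 47} = \frac{4}{\left(-3 + \frac{6}{\left(- \frac{1}{3}\right) \left(-9\right)}\right) + 47} = \frac{4}{\left(-3 + \frac{6}{3}\right) + 47} = \frac{4}{\left(-3 + 6 \cdot \frac{1}{3}\right) + 47} = \frac{4}{\left(-3 + 2\right) + 47} = \frac{4}{-1 + 47} = \frac{4}{46} = 4 \cdot \frac{1}{46} = \frac{2}{23} \approx 0.086957$)
$q^{2} = \left(\frac{2}{23}\right)^{2} = \frac{4}{529}$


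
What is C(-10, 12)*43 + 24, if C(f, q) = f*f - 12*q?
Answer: -1868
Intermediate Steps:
C(f, q) = f**2 - 12*q
C(-10, 12)*43 + 24 = ((-10)**2 - 12*12)*43 + 24 = (100 - 144)*43 + 24 = -44*43 + 24 = -1892 + 24 = -1868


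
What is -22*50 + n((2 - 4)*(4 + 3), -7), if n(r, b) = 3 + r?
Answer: -1111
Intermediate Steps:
-22*50 + n((2 - 4)*(4 + 3), -7) = -22*50 + (3 + (2 - 4)*(4 + 3)) = -1100 + (3 - 2*7) = -1100 + (3 - 14) = -1100 - 11 = -1111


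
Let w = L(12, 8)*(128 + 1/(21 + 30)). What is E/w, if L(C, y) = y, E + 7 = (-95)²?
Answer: 229959/26116 ≈ 8.8053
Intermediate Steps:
E = 9018 (E = -7 + (-95)² = -7 + 9025 = 9018)
w = 52232/51 (w = 8*(128 + 1/(21 + 30)) = 8*(128 + 1/51) = 8*(6529/51) = 52232/51 ≈ 1024.2)
E/w = 9018/(52232/51) = 9018*(51/52232) = 229959/26116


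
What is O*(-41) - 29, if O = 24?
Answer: -1013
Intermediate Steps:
O*(-41) - 29 = 24*(-41) - 29 = -984 - 29 = -1013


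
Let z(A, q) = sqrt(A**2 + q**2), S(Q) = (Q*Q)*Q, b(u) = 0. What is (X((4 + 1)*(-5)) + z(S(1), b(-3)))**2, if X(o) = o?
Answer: 576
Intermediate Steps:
S(Q) = Q**3 (S(Q) = Q**2*Q = Q**3)
(X((4 + 1)*(-5)) + z(S(1), b(-3)))**2 = ((4 + 1)*(-5) + sqrt((1**3)**2 + 0**2))**2 = (5*(-5) + sqrt(1**2 + 0))**2 = (-25 + sqrt(1 + 0))**2 = (-25 + sqrt(1))**2 = (-25 + 1)**2 = (-24)**2 = 576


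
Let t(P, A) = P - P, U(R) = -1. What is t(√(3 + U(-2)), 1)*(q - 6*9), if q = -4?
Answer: 0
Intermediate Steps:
t(P, A) = 0
t(√(3 + U(-2)), 1)*(q - 6*9) = 0*(-4 - 6*9) = 0*(-4 - 54) = 0*(-58) = 0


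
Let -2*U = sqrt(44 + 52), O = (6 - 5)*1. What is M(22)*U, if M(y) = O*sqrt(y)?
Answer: -4*sqrt(33) ≈ -22.978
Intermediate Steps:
O = 1 (O = 1*1 = 1)
U = -2*sqrt(6) (U = -sqrt(44 + 52)/2 = -2*sqrt(6) ≈ -4.8990)
M(y) = sqrt(y) (M(y) = 1*sqrt(y) = sqrt(y))
M(22)*U = sqrt(22)*(-2*sqrt(6)) = -4*sqrt(33)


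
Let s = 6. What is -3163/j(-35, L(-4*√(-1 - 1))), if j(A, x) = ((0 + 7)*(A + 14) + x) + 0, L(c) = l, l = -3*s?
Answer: 3163/165 ≈ 19.170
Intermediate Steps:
l = -18 (l = -3*6 = -18)
L(c) = -18
j(A, x) = 98 + x + 7*A (j(A, x) = (7*(14 + A) + x) + 0 = ((98 + 7*A) + x) + 0 = (98 + x + 7*A) + 0 = 98 + x + 7*A)
-3163/j(-35, L(-4*√(-1 - 1))) = -3163/(98 - 18 + 7*(-35)) = -3163/(98 - 18 - 245) = -3163/(-165) = -3163*(-1/165) = 3163/165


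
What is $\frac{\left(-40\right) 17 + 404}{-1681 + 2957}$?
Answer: $- \frac{69}{319} \approx -0.2163$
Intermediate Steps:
$\frac{\left(-40\right) 17 + 404}{-1681 + 2957} = \frac{-680 + 404}{1276} = \left(-276\right) \frac{1}{1276} = - \frac{69}{319}$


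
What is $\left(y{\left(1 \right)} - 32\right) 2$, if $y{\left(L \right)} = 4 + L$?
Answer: $-54$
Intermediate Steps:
$\left(y{\left(1 \right)} - 32\right) 2 = \left(\left(4 + 1\right) - 32\right) 2 = \left(5 - 32\right) 2 = \left(-27\right) 2 = -54$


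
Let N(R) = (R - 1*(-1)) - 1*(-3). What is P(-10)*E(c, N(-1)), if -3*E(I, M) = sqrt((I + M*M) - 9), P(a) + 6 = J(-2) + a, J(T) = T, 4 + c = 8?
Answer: 12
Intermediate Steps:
c = 4 (c = -4 + 8 = 4)
P(a) = -8 + a (P(a) = -6 + (-2 + a) = -8 + a)
N(R) = 4 + R (N(R) = (R + 1) + 3 = (1 + R) + 3 = 4 + R)
E(I, M) = -sqrt(-9 + I + M**2)/3 (E(I, M) = -sqrt((I + M*M) - 9)/3 = -sqrt((I + M**2) - 9)/3 = -sqrt(-9 + I + M**2)/3)
P(-10)*E(c, N(-1)) = (-8 - 10)*(-sqrt(-9 + 4 + (4 - 1)**2)/3) = -(-6)*sqrt(-9 + 4 + 3**2) = -(-6)*sqrt(-9 + 4 + 9) = -(-6)*sqrt(4) = -(-6)*2 = -18*(-2/3) = 12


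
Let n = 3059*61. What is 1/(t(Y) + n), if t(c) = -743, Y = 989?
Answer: 1/185856 ≈ 5.3805e-6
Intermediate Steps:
n = 186599
1/(t(Y) + n) = 1/(-743 + 186599) = 1/185856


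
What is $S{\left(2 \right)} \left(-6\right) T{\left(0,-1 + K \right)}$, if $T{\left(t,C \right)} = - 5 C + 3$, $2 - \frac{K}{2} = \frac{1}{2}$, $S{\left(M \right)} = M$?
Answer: $84$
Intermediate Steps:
$K = 3$ ($K = 4 - \frac{2}{2} = 4 - 1 = 3$)
$T{\left(t,C \right)} = 3 - 5 C$
$S{\left(2 \right)} \left(-6\right) T{\left(0,-1 + K \right)} = 2 \left(-6\right) \left(3 - 5 \left(-1 + 3\right)\right) = - 12 \left(3 - 10\right) = \left(-12\right) \left(-7\right) = 84$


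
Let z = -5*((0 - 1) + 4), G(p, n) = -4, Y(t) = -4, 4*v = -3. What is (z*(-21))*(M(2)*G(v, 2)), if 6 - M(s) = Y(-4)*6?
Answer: -37800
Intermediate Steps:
v = -3/4 (v = (1/4)*(-3) = -3/4 ≈ -0.75000)
M(s) = 30 (M(s) = 6 - (-4)*6 = 6 - 1*(-24) = 6 + 24 = 30)
z = -15 (z = -5*(-1 + 4) = -5*3 = -15)
(z*(-21))*(M(2)*G(v, 2)) = (-15*(-21))*(30*(-4)) = 315*(-120) = -37800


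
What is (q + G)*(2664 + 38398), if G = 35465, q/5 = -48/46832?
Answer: 4262483614480/2927 ≈ 1.4563e+9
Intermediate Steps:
q = -15/2927 (q = 5*(-48/46832) = 5*(-48*1/46832) = 5*(-3/2927) = -15/2927 ≈ -0.0051247)
(q + G)*(2664 + 38398) = (-15/2927 + 35465)*(2664 + 38398) = (103806040/2927)*41062 = 4262483614480/2927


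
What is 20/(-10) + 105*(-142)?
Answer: -14912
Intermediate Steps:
20/(-10) + 105*(-142) = 20*(-⅒) - 14910 = -2 - 14910 = -14912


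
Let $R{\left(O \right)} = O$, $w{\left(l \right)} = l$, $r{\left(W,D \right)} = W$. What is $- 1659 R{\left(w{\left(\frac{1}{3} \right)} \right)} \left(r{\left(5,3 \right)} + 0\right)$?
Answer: $-2765$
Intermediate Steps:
$- 1659 R{\left(w{\left(\frac{1}{3} \right)} \right)} \left(r{\left(5,3 \right)} + 0\right) = - 1659 \frac{5 + 0}{3} = - 1659 \cdot \frac{1}{3} \cdot 5 = \left(-1659\right) \frac{5}{3} = -2765$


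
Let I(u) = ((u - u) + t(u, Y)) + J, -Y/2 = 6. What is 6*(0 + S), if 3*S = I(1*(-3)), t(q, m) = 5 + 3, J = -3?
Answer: 10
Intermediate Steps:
Y = -12 (Y = -2*6 = -12)
t(q, m) = 8
I(u) = 5 (I(u) = ((u - u) + 8) - 3 = (0 + 8) - 3 = 8 - 3 = 5)
S = 5/3 (S = (⅓)*5 = 5/3 ≈ 1.6667)
6*(0 + S) = 6*(0 + 5/3) = 6*(5/3) = 10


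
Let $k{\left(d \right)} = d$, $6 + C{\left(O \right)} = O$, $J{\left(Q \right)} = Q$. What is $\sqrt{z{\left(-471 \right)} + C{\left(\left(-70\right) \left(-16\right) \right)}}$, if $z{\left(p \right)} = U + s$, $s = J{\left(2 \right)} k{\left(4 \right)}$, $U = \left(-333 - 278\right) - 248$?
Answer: $\sqrt{263} \approx 16.217$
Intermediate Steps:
$C{\left(O \right)} = -6 + O$
$U = -859$ ($U = -611 - 248 = -859$)
$s = 8$ ($s = 2 \cdot 4 = 8$)
$z{\left(p \right)} = -851$ ($z{\left(p \right)} = -859 + 8 = -851$)
$\sqrt{z{\left(-471 \right)} + C{\left(\left(-70\right) \left(-16\right) \right)}} = \sqrt{-851 - -1114} = \sqrt{-851 + \left(-6 + 1120\right)} = \sqrt{-851 + 1114} = \sqrt{263}$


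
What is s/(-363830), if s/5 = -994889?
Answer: 994889/72766 ≈ 13.672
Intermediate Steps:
s = -4974445 (s = 5*(-994889) = -4974445)
s/(-363830) = -4974445/(-363830) = -4974445*(-1/363830) = 994889/72766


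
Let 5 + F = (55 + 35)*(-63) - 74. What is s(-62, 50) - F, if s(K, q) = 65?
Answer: 5814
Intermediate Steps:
F = -5749 (F = -5 + ((55 + 35)*(-63) - 74) = -5 + (90*(-63) - 74) = -5 + (-5670 - 74) = -5 - 5744 = -5749)
s(-62, 50) - F = 65 - 1*(-5749) = 65 + 5749 = 5814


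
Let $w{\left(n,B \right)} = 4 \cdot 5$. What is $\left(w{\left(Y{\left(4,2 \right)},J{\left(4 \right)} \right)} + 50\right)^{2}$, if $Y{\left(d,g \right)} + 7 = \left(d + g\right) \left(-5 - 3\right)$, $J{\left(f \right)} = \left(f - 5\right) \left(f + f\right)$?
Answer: $4900$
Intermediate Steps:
$J{\left(f \right)} = 2 f \left(-5 + f\right)$ ($J{\left(f \right)} = \left(-5 + f\right) 2 f = 2 f \left(-5 + f\right)$)
$Y{\left(d,g \right)} = -7 - 8 d - 8 g$ ($Y{\left(d,g \right)} = -7 + \left(d + g\right) \left(-5 - 3\right) = -7 + \left(d + g\right) \left(-8\right) = -7 - \left(8 d + 8 g\right) = -7 - 8 d - 8 g$)
$w{\left(n,B \right)} = 20$
$\left(w{\left(Y{\left(4,2 \right)},J{\left(4 \right)} \right)} + 50\right)^{2} = \left(20 + 50\right)^{2} = 70^{2} = 4900$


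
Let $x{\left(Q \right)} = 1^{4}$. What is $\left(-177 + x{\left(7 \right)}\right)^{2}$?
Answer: $30976$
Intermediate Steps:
$x{\left(Q \right)} = 1$
$\left(-177 + x{\left(7 \right)}\right)^{2} = \left(-177 + 1\right)^{2} = \left(-176\right)^{2} = 30976$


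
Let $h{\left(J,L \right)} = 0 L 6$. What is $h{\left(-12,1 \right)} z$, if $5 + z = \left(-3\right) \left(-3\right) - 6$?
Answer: $0$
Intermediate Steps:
$h{\left(J,L \right)} = 0$ ($h{\left(J,L \right)} = 0 \cdot 6 = 0$)
$z = -2$ ($z = -5 - -3 = -5 + \left(9 - 6\right) = -5 + 3 = -2$)
$h{\left(-12,1 \right)} z = 0 \left(-2\right) = 0$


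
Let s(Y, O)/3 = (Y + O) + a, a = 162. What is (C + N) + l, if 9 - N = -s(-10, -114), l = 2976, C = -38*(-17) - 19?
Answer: 3726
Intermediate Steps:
C = 627 (C = 646 - 19 = 627)
s(Y, O) = 486 + 3*O + 3*Y (s(Y, O) = 3*((Y + O) + 162) = 3*((O + Y) + 162) = 3*(162 + O + Y) = 486 + 3*O + 3*Y)
N = 123 (N = 9 - (-1)*(486 + 3*(-114) + 3*(-10)) = 9 - (-1)*(486 - 342 - 30) = 9 - (-1)*114 = 9 - 1*(-114) = 9 + 114 = 123)
(C + N) + l = (627 + 123) + 2976 = 750 + 2976 = 3726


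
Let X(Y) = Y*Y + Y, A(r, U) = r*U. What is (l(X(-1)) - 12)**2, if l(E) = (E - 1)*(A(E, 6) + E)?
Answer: 144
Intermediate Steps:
A(r, U) = U*r
X(Y) = Y + Y**2 (X(Y) = Y**2 + Y = Y + Y**2)
l(E) = 7*E*(-1 + E) (l(E) = (E - 1)*(6*E + E) = (-1 + E)*(7*E) = 7*E*(-1 + E))
(l(X(-1)) - 12)**2 = (7*(-(1 - 1))*(-1 - (1 - 1)) - 12)**2 = (7*(-1*0)*(-1 - 1*0) - 12)**2 = (7*0*(-1 + 0) - 12)**2 = (7*0*(-1) - 12)**2 = (0 - 12)**2 = (-12)**2 = 144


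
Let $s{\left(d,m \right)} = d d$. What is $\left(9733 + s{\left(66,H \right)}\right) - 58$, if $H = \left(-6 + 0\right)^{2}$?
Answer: $14031$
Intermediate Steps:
$H = 36$ ($H = \left(-6\right)^{2} = 36$)
$s{\left(d,m \right)} = d^{2}$
$\left(9733 + s{\left(66,H \right)}\right) - 58 = \left(9733 + 66^{2}\right) - 58 = \left(9733 + 4356\right) - 58 = 14089 - 58 = 14031$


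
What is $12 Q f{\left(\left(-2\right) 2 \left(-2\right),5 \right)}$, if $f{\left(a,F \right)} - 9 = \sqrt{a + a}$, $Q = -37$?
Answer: $-5772$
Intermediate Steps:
$f{\left(a,F \right)} = 9 + \sqrt{2} \sqrt{a}$ ($f{\left(a,F \right)} = 9 + \sqrt{a + a} = 9 + \sqrt{2 a} = 9 + \sqrt{2} \sqrt{a}$)
$12 Q f{\left(\left(-2\right) 2 \left(-2\right),5 \right)} = 12 \left(-37\right) \left(9 + \sqrt{2} \sqrt{\left(-2\right) 2 \left(-2\right)}\right) = - 444 \left(9 + \sqrt{2} \sqrt{\left(-4\right) \left(-2\right)}\right) = - 444 \left(9 + \sqrt{2} \sqrt{8}\right) = - 444 \left(9 + \sqrt{2} \cdot 2 \sqrt{2}\right) = - 444 \left(9 + 4\right) = \left(-444\right) 13 = -5772$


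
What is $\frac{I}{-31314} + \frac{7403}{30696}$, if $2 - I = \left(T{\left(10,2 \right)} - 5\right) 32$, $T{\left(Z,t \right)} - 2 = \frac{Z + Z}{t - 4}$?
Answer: $\frac{12165923}{53400808} \approx 0.22782$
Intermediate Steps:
$T{\left(Z,t \right)} = 2 + \frac{2 Z}{-4 + t}$ ($T{\left(Z,t \right)} = 2 + \frac{Z + Z}{t - 4} = 2 + \frac{2 Z}{-4 + t}$)
$I = 418$ ($I = 2 - \left(\frac{2 \left(-4 + 10 + 2\right)}{-4 + 2} - 5\right) 32 = 2 - \left(2 \frac{1}{-2} \cdot 8 - 5\right) 32 = 2 - \left(2 \left(- \frac{1}{2}\right) 8 - 5\right) 32 = 2 - \left(-8 - 5\right) 32 = 2 - \left(-13\right) 32 = 2 - -416 = 2 + 416 = 418$)
$\frac{I}{-31314} + \frac{7403}{30696} = \frac{418}{-31314} + \frac{7403}{30696} = 418 \left(- \frac{1}{31314}\right) + 7403 \cdot \frac{1}{30696} = - \frac{209}{15657} + \frac{7403}{30696} = \frac{12165923}{53400808}$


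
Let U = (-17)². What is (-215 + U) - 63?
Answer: 11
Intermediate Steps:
U = 289
(-215 + U) - 63 = (-215 + 289) - 63 = 74 - 63 = 11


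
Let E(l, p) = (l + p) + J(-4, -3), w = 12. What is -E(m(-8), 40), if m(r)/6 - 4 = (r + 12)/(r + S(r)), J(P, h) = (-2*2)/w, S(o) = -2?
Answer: -919/15 ≈ -61.267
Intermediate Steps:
J(P, h) = -1/3 (J(P, h) = -2*2/12 = -4*1/12 = -1/3)
m(r) = 24 + 6*(12 + r)/(-2 + r) (m(r) = 24 + 6*((r + 12)/(r - 2)) = 24 + 6*((12 + r)/(-2 + r)) = 24 + 6*(12 + r)/(-2 + r))
E(l, p) = -1/3 + l + p (E(l, p) = (l + p) - 1/3 = -1/3 + l + p)
-E(m(-8), 40) = -(-1/3 + 6*(4 + 5*(-8))/(-2 - 8) + 40) = -(-1/3 + 6*(4 - 40)/(-10) + 40) = -(-1/3 + 6*(-1/10)*(-36) + 40) = -(-1/3 + 108/5 + 40) = -1*919/15 = -919/15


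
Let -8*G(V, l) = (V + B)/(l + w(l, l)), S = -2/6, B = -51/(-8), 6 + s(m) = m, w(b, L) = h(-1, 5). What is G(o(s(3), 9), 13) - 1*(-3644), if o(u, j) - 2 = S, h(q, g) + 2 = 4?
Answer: 10494527/2880 ≈ 3643.9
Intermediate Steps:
h(q, g) = 2 (h(q, g) = -2 + 4 = 2)
w(b, L) = 2
s(m) = -6 + m
B = 51/8 (B = -51*(-1/8) = 51/8 ≈ 6.3750)
S = -1/3 (S = -2*1/6 = -1/3 ≈ -0.33333)
o(u, j) = 5/3 (o(u, j) = 2 - 1/3 = 5/3)
G(V, l) = -(51/8 + V)/(8*(2 + l)) (G(V, l) = -(V + 51/8)/(8*(l + 2)) = -(51/8 + V)/(8*(2 + l)))
G(o(s(3), 9), 13) - 1*(-3644) = (-51 - 8*5/3)/(64*(2 + 13)) - 1*(-3644) = (1/64)*(-51 - 40/3)/15 + 3644 = (1/64)*(1/15)*(-193/3) + 3644 = -193/2880 + 3644 = 10494527/2880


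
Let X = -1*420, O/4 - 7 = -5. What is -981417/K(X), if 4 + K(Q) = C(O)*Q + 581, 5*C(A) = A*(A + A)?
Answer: 981417/10175 ≈ 96.454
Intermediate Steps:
O = 8 (O = 28 + 4*(-5) = 28 - 20 = 8)
C(A) = 2*A²/5 (C(A) = (A*(A + A))/5 = (A*(2*A))/5 = (2*A²)/5 = 2*A²/5)
X = -420
K(Q) = 577 + 128*Q/5 (K(Q) = -4 + (((⅖)*8²)*Q + 581) = -4 + (((⅖)*64)*Q + 581) = -4 + (128*Q/5 + 581) = -4 + (581 + 128*Q/5) = 577 + 128*Q/5)
-981417/K(X) = -981417/(577 + (128/5)*(-420)) = -981417/(577 - 10752) = -981417/(-10175) = -981417*(-1/10175) = 981417/10175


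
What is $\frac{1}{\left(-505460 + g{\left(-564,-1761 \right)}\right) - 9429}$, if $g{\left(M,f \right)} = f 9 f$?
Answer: $\frac{1}{27395200} \approx 3.6503 \cdot 10^{-8}$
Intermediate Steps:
$g{\left(M,f \right)} = 9 f^{2}$ ($g{\left(M,f \right)} = 9 f f = 9 f^{2}$)
$\frac{1}{\left(-505460 + g{\left(-564,-1761 \right)}\right) - 9429} = \frac{1}{\left(-505460 + 9 \left(-1761\right)^{2}\right) - 9429} = \frac{1}{\left(-505460 + 9 \cdot 3101121\right) - 9429} = \frac{1}{\left(-505460 + 27910089\right) - 9429} = \frac{1}{27404629 - 9429} = \frac{1}{27395200}$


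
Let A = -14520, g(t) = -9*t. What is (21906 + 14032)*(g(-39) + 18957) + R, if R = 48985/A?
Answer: 2015059175419/2904 ≈ 6.9389e+8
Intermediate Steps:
R = -9797/2904 (R = 48985/(-14520) = 48985*(-1/14520) = -9797/2904 ≈ -3.3736)
(21906 + 14032)*(g(-39) + 18957) + R = (21906 + 14032)*(-9*(-39) + 18957) - 9797/2904 = 35938*(351 + 18957) - 9797/2904 = 35938*19308 - 9797/2904 = 693890904 - 9797/2904 = 2015059175419/2904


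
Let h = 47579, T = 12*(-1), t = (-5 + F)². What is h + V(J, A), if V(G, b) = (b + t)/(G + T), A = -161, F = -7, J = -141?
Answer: 428212/9 ≈ 47579.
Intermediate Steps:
t = 144 (t = (-5 - 7)² = (-12)² = 144)
T = -12
V(G, b) = (144 + b)/(-12 + G) (V(G, b) = (b + 144)/(G - 12) = (144 + b)/(-12 + G))
h + V(J, A) = 47579 + (144 - 161)/(-12 - 141) = 47579 - 17/(-153) = 47579 - 1/153*(-17) = 47579 + ⅑ = 428212/9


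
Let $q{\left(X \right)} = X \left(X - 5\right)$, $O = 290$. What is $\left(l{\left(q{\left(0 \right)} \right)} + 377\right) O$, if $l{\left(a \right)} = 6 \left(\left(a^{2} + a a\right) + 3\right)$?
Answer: $114550$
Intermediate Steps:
$q{\left(X \right)} = X \left(-5 + X\right)$
$l{\left(a \right)} = 18 + 12 a^{2}$ ($l{\left(a \right)} = 6 \left(\left(a^{2} + a^{2}\right) + 3\right) = 6 \left(2 a^{2} + 3\right) = 6 \left(3 + 2 a^{2}\right) = 18 + 12 a^{2}$)
$\left(l{\left(q{\left(0 \right)} \right)} + 377\right) O = \left(\left(18 + 12 \left(0 \left(-5 + 0\right)\right)^{2}\right) + 377\right) 290 = \left(\left(18 + 12 \left(0 \left(-5\right)\right)^{2}\right) + 377\right) 290 = \left(\left(18 + 12 \cdot 0^{2}\right) + 377\right) 290 = \left(\left(18 + 12 \cdot 0\right) + 377\right) 290 = \left(\left(18 + 0\right) + 377\right) 290 = \left(18 + 377\right) 290 = 395 \cdot 290 = 114550$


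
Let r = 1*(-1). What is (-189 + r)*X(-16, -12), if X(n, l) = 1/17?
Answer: -190/17 ≈ -11.176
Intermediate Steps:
X(n, l) = 1/17
r = -1
(-189 + r)*X(-16, -12) = (-189 - 1)*(1/17) = -190*1/17 = -190/17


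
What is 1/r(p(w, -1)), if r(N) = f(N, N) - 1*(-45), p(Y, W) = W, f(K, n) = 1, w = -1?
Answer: 1/46 ≈ 0.021739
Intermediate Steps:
r(N) = 46 (r(N) = 1 - 1*(-45) = 1 + 45 = 46)
1/r(p(w, -1)) = 1/46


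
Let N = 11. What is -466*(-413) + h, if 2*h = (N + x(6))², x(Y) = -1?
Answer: 192508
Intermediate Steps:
h = 50 (h = (11 - 1)²/2 = (½)*10² = (½)*100 = 50)
-466*(-413) + h = -466*(-413) + 50 = 192458 + 50 = 192508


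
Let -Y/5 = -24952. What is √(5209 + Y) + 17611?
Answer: 17611 + 3*√14441 ≈ 17972.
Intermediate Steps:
Y = 124760 (Y = -5*(-24952) = 124760)
√(5209 + Y) + 17611 = √(5209 + 124760) + 17611 = √129969 + 17611 = 3*√14441 + 17611 = 17611 + 3*√14441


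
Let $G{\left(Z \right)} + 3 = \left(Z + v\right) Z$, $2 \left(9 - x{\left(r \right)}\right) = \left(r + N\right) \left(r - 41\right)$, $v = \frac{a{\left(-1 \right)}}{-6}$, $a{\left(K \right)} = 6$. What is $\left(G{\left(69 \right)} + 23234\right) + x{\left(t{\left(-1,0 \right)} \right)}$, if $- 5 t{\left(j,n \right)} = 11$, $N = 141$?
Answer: $\frac{773252}{25} \approx 30930.0$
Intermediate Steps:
$t{\left(j,n \right)} = - \frac{11}{5}$ ($t{\left(j,n \right)} = \left(- \frac{1}{5}\right) 11 = - \frac{11}{5}$)
$v = -1$ ($v = \frac{6}{-6} = 6 \left(- \frac{1}{6}\right) = -1$)
$x{\left(r \right)} = 9 - \frac{\left(-41 + r\right) \left(141 + r\right)}{2}$ ($x{\left(r \right)} = 9 - \frac{\left(r + 141\right) \left(r - 41\right)}{2} = 9 - \frac{\left(141 + r\right) \left(-41 + r\right)}{2} = 9 - \frac{\left(-41 + r\right) \left(141 + r\right)}{2}$)
$G{\left(Z \right)} = -3 + Z \left(-1 + Z\right)$ ($G{\left(Z \right)} = -3 + \left(Z - 1\right) Z = -3 + \left(-1 + Z\right) Z = -3 + Z \left(-1 + Z\right)$)
$\left(G{\left(69 \right)} + 23234\right) + x{\left(t{\left(-1,0 \right)} \right)} = \left(\left(-3 + 69^{2} - 69\right) + 23234\right) - \left(- \frac{6019}{2} + \frac{121}{50}\right) = \left(\left(-3 + 4761 - 69\right) + 23234\right) + \left(\frac{5799}{2} + 110 - \frac{121}{50}\right) = \left(4689 + 23234\right) + \left(\frac{5799}{2} + 110 - \frac{121}{50}\right) = 27923 + \frac{75177}{25} = \frac{773252}{25}$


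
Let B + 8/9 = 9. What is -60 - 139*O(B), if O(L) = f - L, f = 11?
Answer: -4154/9 ≈ -461.56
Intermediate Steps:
B = 73/9 (B = -8/9 + 9 = 73/9 ≈ 8.1111)
O(L) = 11 - L
-60 - 139*O(B) = -60 - 139*(11 - 1*73/9) = -60 - 139*(11 - 73/9) = -60 - 139*26/9 = -60 - 3614/9 = -4154/9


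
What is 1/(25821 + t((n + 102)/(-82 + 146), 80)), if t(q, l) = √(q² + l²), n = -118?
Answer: 413136/10667482255 - 4*√102401/10667482255 ≈ 3.8609e-5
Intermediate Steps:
t(q, l) = √(l² + q²)
1/(25821 + t((n + 102)/(-82 + 146), 80)) = 1/(25821 + √(80² + ((-118 + 102)/(-82 + 146))²)) = 1/(25821 + √(6400 + (-16/64)²)) = 1/(25821 + √(6400 + (-16*1/64)²)) = 1/(25821 + √(6400 + (-¼)²)) = 1/(25821 + √(6400 + 1/16)) = 1/(25821 + √(102401/16)) = 1/(25821 + √102401/4)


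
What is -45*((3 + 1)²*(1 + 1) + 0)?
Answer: -1440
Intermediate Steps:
-45*((3 + 1)²*(1 + 1) + 0) = -45*(4²*2 + 0) = -45*(16*2 + 0) = -45*(32 + 0) = -45*32 = -1440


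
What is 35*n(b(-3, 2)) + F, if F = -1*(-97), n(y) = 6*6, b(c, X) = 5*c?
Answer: 1357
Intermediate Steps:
n(y) = 36
F = 97
35*n(b(-3, 2)) + F = 35*36 + 97 = 1260 + 97 = 1357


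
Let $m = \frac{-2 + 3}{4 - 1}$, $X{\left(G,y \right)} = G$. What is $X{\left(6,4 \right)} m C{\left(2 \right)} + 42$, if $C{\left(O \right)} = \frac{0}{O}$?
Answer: $42$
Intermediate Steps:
$C{\left(O \right)} = 0$
$m = \frac{1}{3}$ ($m = 1 \cdot \frac{1}{3} = \frac{1}{3} \approx 0.33333$)
$X{\left(6,4 \right)} m C{\left(2 \right)} + 42 = 6 \cdot \frac{1}{3} \cdot 0 + 42 = 6 \cdot 0 + 42 = 0 + 42 = 42$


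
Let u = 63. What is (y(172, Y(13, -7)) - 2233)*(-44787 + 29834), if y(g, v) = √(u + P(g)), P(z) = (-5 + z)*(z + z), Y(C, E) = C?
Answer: 33390049 - 254201*√199 ≈ 2.9804e+7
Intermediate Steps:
P(z) = 2*z*(-5 + z) (P(z) = (-5 + z)*(2*z) = 2*z*(-5 + z))
y(g, v) = √(63 + 2*g*(-5 + g))
(y(172, Y(13, -7)) - 2233)*(-44787 + 29834) = (√(63 + 2*172*(-5 + 172)) - 2233)*(-44787 + 29834) = (√(63 + 2*172*167) - 2233)*(-14953) = (√(63 + 57448) - 2233)*(-14953) = (√57511 - 2233)*(-14953) = (17*√199 - 2233)*(-14953) = (-2233 + 17*√199)*(-14953) = 33390049 - 254201*√199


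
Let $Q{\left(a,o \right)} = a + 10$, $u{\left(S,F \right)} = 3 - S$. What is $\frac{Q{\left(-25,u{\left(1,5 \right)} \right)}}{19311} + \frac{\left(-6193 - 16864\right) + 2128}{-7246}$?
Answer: $\frac{134683743}{46642502} \approx 2.8876$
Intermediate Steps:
$Q{\left(a,o \right)} = 10 + a$
$\frac{Q{\left(-25,u{\left(1,5 \right)} \right)}}{19311} + \frac{\left(-6193 - 16864\right) + 2128}{-7246} = \frac{10 - 25}{19311} + \frac{\left(-6193 - 16864\right) + 2128}{-7246} = \left(-15\right) \frac{1}{19311} + \left(-23057 + 2128\right) \left(- \frac{1}{7246}\right) = - \frac{5}{6437} - - \frac{20929}{7246} = - \frac{5}{6437} + \frac{20929}{7246} = \frac{134683743}{46642502}$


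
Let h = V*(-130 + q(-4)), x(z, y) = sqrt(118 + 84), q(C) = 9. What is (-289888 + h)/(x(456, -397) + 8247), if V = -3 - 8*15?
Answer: -2267966235/68012807 + 275005*sqrt(202)/68012807 ≈ -33.289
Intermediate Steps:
V = -123 (V = -3 - 120 = -123)
x(z, y) = sqrt(202)
h = 14883 (h = -123*(-130 + 9) = -123*(-121) = 14883)
(-289888 + h)/(x(456, -397) + 8247) = (-289888 + 14883)/(sqrt(202) + 8247) = -275005/(8247 + sqrt(202))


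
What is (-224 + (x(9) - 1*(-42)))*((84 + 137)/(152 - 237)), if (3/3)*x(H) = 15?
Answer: 2171/5 ≈ 434.20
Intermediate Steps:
x(H) = 15
(-224 + (x(9) - 1*(-42)))*((84 + 137)/(152 - 237)) = (-224 + (15 - 1*(-42)))*((84 + 137)/(152 - 237)) = (-224 + (15 + 42))*(221/(-85)) = (-224 + 57)*(221*(-1/85)) = -167*(-13/5) = 2171/5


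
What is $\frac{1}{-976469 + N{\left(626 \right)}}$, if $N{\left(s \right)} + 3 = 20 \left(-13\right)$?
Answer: $- \frac{1}{976732} \approx -1.0238 \cdot 10^{-6}$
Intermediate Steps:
$N{\left(s \right)} = -263$ ($N{\left(s \right)} = -3 + 20 \left(-13\right) = -3 - 260 = -263$)
$\frac{1}{-976469 + N{\left(626 \right)}} = \frac{1}{-976469 - 263} = \frac{1}{-976732} = - \frac{1}{976732}$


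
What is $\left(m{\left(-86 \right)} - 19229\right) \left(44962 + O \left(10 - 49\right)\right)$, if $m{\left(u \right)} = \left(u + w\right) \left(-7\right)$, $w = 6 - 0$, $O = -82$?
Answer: $-899099040$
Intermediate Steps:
$w = 6$ ($w = 6 + 0 = 6$)
$m{\left(u \right)} = -42 - 7 u$ ($m{\left(u \right)} = \left(u + 6\right) \left(-7\right) = \left(6 + u\right) \left(-7\right) = -42 - 7 u$)
$\left(m{\left(-86 \right)} - 19229\right) \left(44962 + O \left(10 - 49\right)\right) = \left(\left(-42 - -602\right) - 19229\right) \left(44962 - 82 \left(10 - 49\right)\right) = \left(\left(-42 + 602\right) - 19229\right) \left(44962 - -3198\right) = \left(560 - 19229\right) \left(44962 + 3198\right) = \left(-18669\right) 48160 = -899099040$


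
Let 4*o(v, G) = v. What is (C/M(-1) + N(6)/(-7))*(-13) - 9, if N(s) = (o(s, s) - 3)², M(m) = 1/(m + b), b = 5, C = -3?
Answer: 4233/28 ≈ 151.18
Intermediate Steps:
o(v, G) = v/4
M(m) = 1/(5 + m) (M(m) = 1/(m + 5) = 1/(5 + m))
N(s) = (-3 + s/4)² (N(s) = (s/4 - 3)² = (-3 + s/4)²)
(C/M(-1) + N(6)/(-7))*(-13) - 9 = (-3/(1/(5 - 1)) + ((-12 + 6)²/16)/(-7))*(-13) - 9 = (-3/(1/4) + ((1/16)*(-6)²)*(-⅐))*(-13) - 9 = (-3/¼ + ((1/16)*36)*(-⅐))*(-13) - 9 = (-3*4 + (9/4)*(-⅐))*(-13) - 9 = (-12 - 9/28)*(-13) - 9 = -345/28*(-13) - 9 = 4485/28 - 9 = 4233/28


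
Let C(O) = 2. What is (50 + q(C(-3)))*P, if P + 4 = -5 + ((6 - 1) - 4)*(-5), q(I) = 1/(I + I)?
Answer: -1407/2 ≈ -703.50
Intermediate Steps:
q(I) = 1/(2*I)
P = -14 (P = -4 + (-5 + ((6 - 1) - 4)*(-5)) = -4 + (-5 + (5 - 4)*(-5)) = -4 + (-5 + 1*(-5)) = -4 + (-5 - 5) = -4 - 10 = -14)
(50 + q(C(-3)))*P = (50 + (1/2)/2)*(-14) = (50 + (1/2)*(1/2))*(-14) = (50 + 1/4)*(-14) = (201/4)*(-14) = -1407/2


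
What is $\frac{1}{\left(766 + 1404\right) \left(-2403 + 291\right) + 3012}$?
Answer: $- \frac{1}{4580028} \approx -2.1834 \cdot 10^{-7}$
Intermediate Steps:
$\frac{1}{\left(766 + 1404\right) \left(-2403 + 291\right) + 3012} = \frac{1}{2170 \left(-2112\right) + 3012} = \frac{1}{-4583040 + 3012} = \frac{1}{-4580028} = - \frac{1}{4580028}$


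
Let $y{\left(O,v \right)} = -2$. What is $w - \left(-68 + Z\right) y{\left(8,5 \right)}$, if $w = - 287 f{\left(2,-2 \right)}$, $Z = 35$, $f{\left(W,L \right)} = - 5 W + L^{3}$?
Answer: $5100$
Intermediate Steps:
$f{\left(W,L \right)} = L^{3} - 5 W$
$w = 5166$ ($w = - 287 \left(\left(-2\right)^{3} - 10\right) = - 287 \left(-8 - 10\right) = \left(-287\right) \left(-18\right) = 5166$)
$w - \left(-68 + Z\right) y{\left(8,5 \right)} = 5166 - \left(-68 + 35\right) \left(-2\right) = 5166 - \left(-33\right) \left(-2\right) = 5166 - 66 = 5100$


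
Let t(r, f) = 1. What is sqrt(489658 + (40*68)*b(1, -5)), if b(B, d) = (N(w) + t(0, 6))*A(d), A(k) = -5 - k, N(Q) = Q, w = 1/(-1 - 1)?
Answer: sqrt(489658) ≈ 699.76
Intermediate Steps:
w = -1/2 (w = 1/(-2) = -1/2 ≈ -0.50000)
b(B, d) = -5/2 - d/2 (b(B, d) = (-1/2 + 1)*(-5 - d) = (-5 - d)/2 = -5/2 - d/2)
sqrt(489658 + (40*68)*b(1, -5)) = sqrt(489658 + (40*68)*(-5/2 - 1/2*(-5))) = sqrt(489658 + 2720*(-5/2 + 5/2)) = sqrt(489658 + 2720*0) = sqrt(489658 + 0) = sqrt(489658)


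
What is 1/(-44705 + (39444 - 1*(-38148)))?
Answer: 1/32887 ≈ 3.0407e-5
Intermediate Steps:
1/(-44705 + (39444 - 1*(-38148))) = 1/(-44705 + (39444 + 38148)) = 1/(-44705 + 77592) = 1/32887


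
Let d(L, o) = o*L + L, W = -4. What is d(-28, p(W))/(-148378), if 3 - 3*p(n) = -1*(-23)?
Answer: -238/222567 ≈ -0.0010693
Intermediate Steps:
p(n) = -20/3 (p(n) = 1 - (-1)*(-23)/3 = 1 - ⅓*23 = 1 - 23/3 = -20/3)
d(L, o) = L + L*o (d(L, o) = L*o + L = L + L*o)
d(-28, p(W))/(-148378) = -28*(1 - 20/3)/(-148378) = -28*(-17/3)*(-1/148378) = (476/3)*(-1/148378) = -238/222567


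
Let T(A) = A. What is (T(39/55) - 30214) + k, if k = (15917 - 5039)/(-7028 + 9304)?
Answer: -1890750733/62590 ≈ -30209.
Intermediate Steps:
k = 5439/1138 (k = 10878/2276 = 10878*(1/2276) = 5439/1138 ≈ 4.7794)
(T(39/55) - 30214) + k = (39/55 - 30214) + 5439/1138 = -1661731/55 + 5439/1138 = -1890750733/62590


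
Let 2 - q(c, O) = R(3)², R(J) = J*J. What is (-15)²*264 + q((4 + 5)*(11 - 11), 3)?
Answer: 59321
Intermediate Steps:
R(J) = J²
q(c, O) = -79 (q(c, O) = 2 - (3²)² = 2 - 1*9² = 2 - 1*81 = 2 - 81 = -79)
(-15)²*264 + q((4 + 5)*(11 - 11), 3) = (-15)²*264 - 79 = 225*264 - 79 = 59400 - 79 = 59321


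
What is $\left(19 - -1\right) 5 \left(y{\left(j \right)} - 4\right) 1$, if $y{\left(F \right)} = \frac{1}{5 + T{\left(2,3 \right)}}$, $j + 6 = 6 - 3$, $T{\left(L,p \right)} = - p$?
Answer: $-350$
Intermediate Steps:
$j = -3$ ($j = -6 + \left(6 - 3\right) = -6 + 3 = -3$)
$y{\left(F \right)} = \frac{1}{2}$ ($y{\left(F \right)} = \frac{1}{5 - 3} = \frac{1}{2}$)
$\left(19 - -1\right) 5 \left(y{\left(j \right)} - 4\right) 1 = \left(19 - -1\right) 5 \left(\frac{1}{2} - 4\right) 1 = \left(19 + 1\right) 5 \left(- \frac{7}{2}\right) 1 = 20 \left(- \frac{35}{2}\right) 1 = \left(-350\right) 1 = -350$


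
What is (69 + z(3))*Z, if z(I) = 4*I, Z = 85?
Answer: 6885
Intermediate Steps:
(69 + z(3))*Z = (69 + 4*3)*85 = (69 + 12)*85 = 81*85 = 6885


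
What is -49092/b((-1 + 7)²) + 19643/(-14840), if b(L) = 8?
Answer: -91085303/14840 ≈ -6137.8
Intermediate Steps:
-49092/b((-1 + 7)²) + 19643/(-14840) = -49092/8 + 19643/(-14840) = -49092*⅛ + 19643*(-1/14840) = -12273/2 - 19643/14840 = -91085303/14840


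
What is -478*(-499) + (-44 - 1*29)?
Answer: 238449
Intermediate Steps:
-478*(-499) + (-44 - 1*29) = 238522 + (-44 - 29) = 238522 - 73 = 238449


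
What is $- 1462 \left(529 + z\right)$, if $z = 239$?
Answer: $-1122816$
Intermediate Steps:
$- 1462 \left(529 + z\right) = - 1462 \left(529 + 239\right) = \left(-1462\right) 768 = -1122816$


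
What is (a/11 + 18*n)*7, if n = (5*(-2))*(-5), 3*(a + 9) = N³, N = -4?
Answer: 207263/33 ≈ 6280.7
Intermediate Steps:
a = -91/3 (a = -9 + (⅓)*(-4)³ = -9 + (⅓)*(-64) = -9 - 64/3 = -91/3 ≈ -30.333)
n = 50 (n = -10*(-5) = 50)
(a/11 + 18*n)*7 = (-91/3/11 + 18*50)*7 = (-91/3*1/11 + 900)*7 = (-91/33 + 900)*7 = (29609/33)*7 = 207263/33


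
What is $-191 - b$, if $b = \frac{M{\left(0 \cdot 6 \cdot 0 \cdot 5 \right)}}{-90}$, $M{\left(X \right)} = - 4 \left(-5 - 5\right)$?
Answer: $- \frac{1715}{9} \approx -190.56$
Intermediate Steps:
$M{\left(X \right)} = 40$ ($M{\left(X \right)} = \left(-4\right) \left(-10\right) = 40$)
$b = - \frac{4}{9}$ ($b = \frac{40}{-90} = 40 \left(- \frac{1}{90}\right) = - \frac{4}{9} \approx -0.44444$)
$-191 - b = -191 - - \frac{4}{9} = -191 + \frac{4}{9} = - \frac{1715}{9}$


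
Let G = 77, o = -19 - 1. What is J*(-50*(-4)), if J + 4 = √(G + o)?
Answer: -800 + 200*√57 ≈ 709.97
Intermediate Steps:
o = -20
J = -4 + √57 (J = -4 + √(77 - 20) = -4 + √57 ≈ 3.5498)
J*(-50*(-4)) = (-4 + √57)*(-50*(-4)) = (-4 + √57)*200 = -800 + 200*√57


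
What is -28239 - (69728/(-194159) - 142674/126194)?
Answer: -345933514746898/12250850423 ≈ -28238.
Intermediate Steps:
-28239 - (69728/(-194159) - 142674/126194) = -28239 - (69728*(-1/194159) - 142674*1/126194) = -28239 - (-69728/194159 - 71337/63097) = -28239 - 1*(-18250348199/12250850423) = -28239 + 18250348199/12250850423 = -345933514746898/12250850423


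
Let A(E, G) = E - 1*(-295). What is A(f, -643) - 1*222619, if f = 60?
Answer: -222264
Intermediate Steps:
A(E, G) = 295 + E (A(E, G) = E + 295 = 295 + E)
A(f, -643) - 1*222619 = (295 + 60) - 1*222619 = 355 - 222619 = -222264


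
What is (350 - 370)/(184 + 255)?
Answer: -20/439 ≈ -0.045558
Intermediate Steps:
(350 - 370)/(184 + 255) = -20/439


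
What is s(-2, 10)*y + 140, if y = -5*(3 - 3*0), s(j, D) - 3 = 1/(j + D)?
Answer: 745/8 ≈ 93.125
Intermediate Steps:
s(j, D) = 3 + 1/(D + j) (s(j, D) = 3 + 1/(j + D) = 3 + 1/(D + j))
y = -15 (y = -5*(3 + 0) = -5*3 = -15)
s(-2, 10)*y + 140 = ((1 + 3*10 + 3*(-2))/(10 - 2))*(-15) + 140 = ((1 + 30 - 6)/8)*(-15) + 140 = ((⅛)*25)*(-15) + 140 = (25/8)*(-15) + 140 = -375/8 + 140 = 745/8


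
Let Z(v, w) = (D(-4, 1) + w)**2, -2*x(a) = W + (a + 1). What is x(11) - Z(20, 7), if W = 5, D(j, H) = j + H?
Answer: -49/2 ≈ -24.500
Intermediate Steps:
D(j, H) = H + j
x(a) = -3 - a/2 (x(a) = -(5 + (a + 1))/2 = -(5 + (1 + a))/2 = -(6 + a)/2 = -3 - a/2)
Z(v, w) = (-3 + w)**2 (Z(v, w) = ((1 - 4) + w)**2 = (-3 + w)**2)
x(11) - Z(20, 7) = (-3 - 1/2*11) - (-3 + 7)**2 = (-3 - 11/2) - 1*4**2 = -17/2 - 1*16 = -17/2 - 16 = -49/2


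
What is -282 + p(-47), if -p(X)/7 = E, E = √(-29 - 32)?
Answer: -282 - 7*I*√61 ≈ -282.0 - 54.672*I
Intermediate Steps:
E = I*√61 (E = √(-61) = I*√61 ≈ 7.8102*I)
p(X) = -7*I*√61
-282 + p(-47) = -282 - 7*I*√61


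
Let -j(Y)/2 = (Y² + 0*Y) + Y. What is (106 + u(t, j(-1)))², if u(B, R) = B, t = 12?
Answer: 13924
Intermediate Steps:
j(Y) = -2*Y - 2*Y² (j(Y) = -2*((Y² + 0*Y) + Y) = -2*((Y² + 0) + Y) = -2*(Y² + Y) = -2*(Y + Y²) = -2*Y - 2*Y²)
(106 + u(t, j(-1)))² = (106 + 12)² = 118² = 13924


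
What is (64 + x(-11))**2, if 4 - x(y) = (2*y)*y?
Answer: 30276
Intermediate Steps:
x(y) = 4 - 2*y**2 (x(y) = 4 - 2*y*y = 4 - 2*y**2)
(64 + x(-11))**2 = (64 + (4 - 2*(-11)**2))**2 = (64 + (4 - 2*121))**2 = (64 + (4 - 242))**2 = (64 - 238)**2 = (-174)**2 = 30276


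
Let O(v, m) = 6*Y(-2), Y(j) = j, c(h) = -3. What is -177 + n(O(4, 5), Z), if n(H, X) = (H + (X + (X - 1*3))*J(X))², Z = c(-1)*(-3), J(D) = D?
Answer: 14952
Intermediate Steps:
O(v, m) = -12 (O(v, m) = 6*(-2) = -12)
Z = 9 (Z = -3*(-3) = 9)
n(H, X) = (H + X*(-3 + 2*X))² (n(H, X) = (H + (X + (X - 1*3))*X)² = (H + (X + (X - 3))*X)² = (H + (X + (-3 + X))*X)² = (H + (-3 + 2*X)*X)² = (H + X*(-3 + 2*X))²)
-177 + n(O(4, 5), Z) = -177 + (-12 - 3*9 + 2*9²)² = -177 + (-12 - 27 + 2*81)² = -177 + (-12 - 27 + 162)² = -177 + 123² = -177 + 15129 = 14952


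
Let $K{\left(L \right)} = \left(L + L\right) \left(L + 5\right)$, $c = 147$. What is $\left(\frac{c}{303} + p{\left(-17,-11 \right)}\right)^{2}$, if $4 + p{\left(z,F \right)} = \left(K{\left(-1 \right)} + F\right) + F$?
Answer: $\frac{11458225}{10201} \approx 1123.2$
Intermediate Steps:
$K{\left(L \right)} = 2 L \left(5 + L\right)$
$p{\left(z,F \right)} = -12 + 2 F$ ($p{\left(z,F \right)} = -4 + \left(\left(2 \left(-1\right) \left(5 - 1\right) + F\right) + F\right) = -4 + \left(\left(2 \left(-1\right) 4 + F\right) + F\right) = -4 + \left(\left(-8 + F\right) + F\right) = -4 + \left(-8 + 2 F\right) = -12 + 2 F$)
$\left(\frac{c}{303} + p{\left(-17,-11 \right)}\right)^{2} = \left(\frac{147}{303} + \left(-12 + 2 \left(-11\right)\right)\right)^{2} = \left(147 \cdot \frac{1}{303} - 34\right)^{2} = \left(\frac{49}{101} - 34\right)^{2} = \left(- \frac{3385}{101}\right)^{2} = \frac{11458225}{10201}$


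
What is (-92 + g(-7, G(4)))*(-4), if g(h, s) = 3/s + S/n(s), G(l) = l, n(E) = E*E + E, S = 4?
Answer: 1821/5 ≈ 364.20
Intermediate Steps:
n(E) = E + E**2 (n(E) = E**2 + E = E + E**2)
g(h, s) = 3/s + 4/(s*(1 + s)) (g(h, s) = 3/s + 4/((s*(1 + s))) = 3/s + 4*(1/(s*(1 + s))) = 3/s + 4/(s*(1 + s)))
(-92 + g(-7, G(4)))*(-4) = (-92 + (7 + 3*4)/(4*(1 + 4)))*(-4) = (-92 + (1/4)*(7 + 12)/5)*(-4) = (-92 + (1/4)*(1/5)*19)*(-4) = (-92 + 19/20)*(-4) = -1821/20*(-4) = 1821/5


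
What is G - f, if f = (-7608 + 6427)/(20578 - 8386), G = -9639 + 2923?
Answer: -81880291/12192 ≈ -6715.9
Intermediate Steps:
G = -6716
f = -1181/12192 ≈ -0.096867
G - f = -6716 - 1*(-1181/12192) = -6716 + 1181/12192 = -81880291/12192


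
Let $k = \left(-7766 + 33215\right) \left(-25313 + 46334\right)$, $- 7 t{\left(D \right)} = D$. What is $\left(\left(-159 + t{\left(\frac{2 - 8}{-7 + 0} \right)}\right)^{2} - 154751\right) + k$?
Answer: $\frac{1284136429087}{2401} \approx 5.3483 \cdot 10^{8}$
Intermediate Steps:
$t{\left(D \right)} = - \frac{D}{7}$
$k = 534963429$ ($k = 25449 \cdot 21021 = 534963429$)
$\left(\left(-159 + t{\left(\frac{2 - 8}{-7 + 0} \right)}\right)^{2} - 154751\right) + k = \left(\left(-159 - \frac{\left(2 - 8\right) \frac{1}{-7 + 0}}{7}\right)^{2} - 154751\right) + 534963429 = \left(\left(-159 - \frac{\left(-6\right) \frac{1}{-7}}{7}\right)^{2} - 154751\right) + 534963429 = \left(\left(-159 - \frac{\left(-6\right) \left(- \frac{1}{7}\right)}{7}\right)^{2} - 154751\right) + 534963429 = \left(\left(-159 - \frac{6}{49}\right)^{2} - 154751\right) + 534963429 = \left(\left(- \frac{7797}{49}\right)^{2} - 154751\right) + 534963429 = \left(\frac{60793209}{2401} - 154751\right) + 534963429 = - \frac{310763942}{2401} + 534963429 = \frac{1284136429087}{2401}$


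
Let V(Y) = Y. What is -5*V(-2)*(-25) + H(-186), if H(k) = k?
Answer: -436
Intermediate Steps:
-5*V(-2)*(-25) + H(-186) = -5*(-2)*(-25) - 186 = 10*(-25) - 186 = -250 - 186 = -436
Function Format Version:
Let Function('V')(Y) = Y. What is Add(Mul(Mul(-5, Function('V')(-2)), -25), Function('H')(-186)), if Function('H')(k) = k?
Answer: -436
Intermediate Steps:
Add(Mul(Mul(-5, Function('V')(-2)), -25), Function('H')(-186)) = Add(Mul(Mul(-5, -2), -25), -186) = Add(Mul(10, -25), -186) = Add(-250, -186) = -436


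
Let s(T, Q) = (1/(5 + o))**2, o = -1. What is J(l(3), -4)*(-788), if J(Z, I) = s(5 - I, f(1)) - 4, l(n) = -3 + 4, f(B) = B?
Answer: 12411/4 ≈ 3102.8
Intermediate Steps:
l(n) = 1
s(T, Q) = 1/16 (s(T, Q) = (1/(5 - 1))**2 = (1/4)**2 = 1/16)
J(Z, I) = -63/16 (J(Z, I) = 1/16 - 4 = -63/16)
J(l(3), -4)*(-788) = -63/16*(-788) = 12411/4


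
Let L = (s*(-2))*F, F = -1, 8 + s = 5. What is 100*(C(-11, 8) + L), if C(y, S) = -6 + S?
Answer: -400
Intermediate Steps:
s = -3 (s = -8 + 5 = -3)
L = -6 (L = -3*(-2)*(-1) = 6*(-1) = -6)
100*(C(-11, 8) + L) = 100*((-6 + 8) - 6) = 100*(2 - 6) = 100*(-4) = -400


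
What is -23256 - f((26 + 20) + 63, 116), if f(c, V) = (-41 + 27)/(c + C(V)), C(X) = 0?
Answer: -2534890/109 ≈ -23256.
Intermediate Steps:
f(c, V) = -14/c (f(c, V) = (-41 + 27)/(c + 0) = -14/c)
-23256 - f((26 + 20) + 63, 116) = -23256 - (-14)/((26 + 20) + 63) = -23256 - (-14)/(46 + 63) = -23256 - (-14)/109 = -23256 - 1*(-14/109) = -23256 + 14/109 = -2534890/109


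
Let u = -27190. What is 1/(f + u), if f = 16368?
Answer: -1/10822 ≈ -9.2404e-5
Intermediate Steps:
1/(f + u) = 1/(16368 - 27190) = 1/(-10822) = -1/10822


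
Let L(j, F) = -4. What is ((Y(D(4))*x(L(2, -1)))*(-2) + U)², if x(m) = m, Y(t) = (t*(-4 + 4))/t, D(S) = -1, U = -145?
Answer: 21025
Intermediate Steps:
Y(t) = 0 (Y(t) = (t*0)/t = 0/t = 0)
((Y(D(4))*x(L(2, -1)))*(-2) + U)² = ((0*(-4))*(-2) - 145)² = (0*(-2) - 145)² = (0 - 145)² = (-145)² = 21025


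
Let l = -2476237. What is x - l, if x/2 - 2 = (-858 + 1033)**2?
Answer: 2537491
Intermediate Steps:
x = 61254 (x = 4 + 2*(-858 + 1033)**2 = 4 + 2*175**2 = 4 + 2*30625 = 4 + 61250 = 61254)
x - l = 61254 - 1*(-2476237) = 61254 + 2476237 = 2537491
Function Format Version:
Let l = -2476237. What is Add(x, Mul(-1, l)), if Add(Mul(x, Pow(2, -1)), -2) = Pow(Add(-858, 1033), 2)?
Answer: 2537491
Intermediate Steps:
x = 61254 (x = Add(4, Mul(2, Pow(Add(-858, 1033), 2))) = Add(4, Mul(2, Pow(175, 2))) = Add(4, Mul(2, 30625)) = Add(4, 61250) = 61254)
Add(x, Mul(-1, l)) = Add(61254, Mul(-1, -2476237)) = Add(61254, 2476237) = 2537491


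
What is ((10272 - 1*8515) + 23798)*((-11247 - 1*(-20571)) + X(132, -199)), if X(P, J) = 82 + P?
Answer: 243743590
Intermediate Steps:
((10272 - 1*8515) + 23798)*((-11247 - 1*(-20571)) + X(132, -199)) = ((10272 - 1*8515) + 23798)*((-11247 - 1*(-20571)) + (82 + 132)) = ((10272 - 8515) + 23798)*((-11247 + 20571) + 214) = (1757 + 23798)*(9324 + 214) = 25555*9538 = 243743590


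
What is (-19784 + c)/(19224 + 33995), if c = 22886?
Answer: 3102/53219 ≈ 0.058287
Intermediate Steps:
(-19784 + c)/(19224 + 33995) = (-19784 + 22886)/(19224 + 33995) = 3102/53219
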